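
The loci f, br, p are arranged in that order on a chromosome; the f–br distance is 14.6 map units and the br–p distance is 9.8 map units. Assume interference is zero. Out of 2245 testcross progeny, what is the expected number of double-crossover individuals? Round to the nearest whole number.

Map distances give recombination frequencies of 0.146 and 0.098 for the two intervals.
With no interference, expected double-crossover frequency = 0.146 × 0.098 = 0.01431.
Expected number = 0.01431 × 2245 = 32.12 ≈ 32.

32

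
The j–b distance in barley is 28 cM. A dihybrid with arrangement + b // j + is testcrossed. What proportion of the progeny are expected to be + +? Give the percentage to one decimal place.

14.0%

A map distance of 28 cM corresponds to a recombination frequency of 0.280.
The F1 is + b / j +, so + + is a recombinant gamete class with expected frequency r/2 = 0.280/2 = 0.1400.
That is 0.1400 = 14.0% of the progeny.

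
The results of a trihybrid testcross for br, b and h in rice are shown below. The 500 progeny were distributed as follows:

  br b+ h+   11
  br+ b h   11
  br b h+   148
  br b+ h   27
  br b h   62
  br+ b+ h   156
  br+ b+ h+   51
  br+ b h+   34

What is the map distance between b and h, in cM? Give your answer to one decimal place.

27.0 cM

The two most frequent reciprocal classes, br b h+ and br+ b+ h, are the parental types, so the F1 was br b h+ / br+ b+ h.
The two rarest classes, br b+ h+ and br+ b h, are the double crossovers. Comparing them with the parentals, only the b allele has switched, so b is the middle locus and the order is br – b – h.
Crossovers in the b–h interval produce the single-crossover classes br b h and br+ b+ h+ (62 + 51 = 113) plus the double crossovers (22).
RF(b–h) = (113 + 22) / 500 = 135/500 = 0.2700 → 27.0 cM.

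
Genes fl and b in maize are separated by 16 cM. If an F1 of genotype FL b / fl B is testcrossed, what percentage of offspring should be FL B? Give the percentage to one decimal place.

8.0%

A map distance of 16 cM corresponds to a recombination frequency of 0.160.
The F1 is FL b / fl B, so FL B is a recombinant gamete class with expected frequency r/2 = 0.160/2 = 0.0800.
That is 0.0800 = 8.0% of the progeny.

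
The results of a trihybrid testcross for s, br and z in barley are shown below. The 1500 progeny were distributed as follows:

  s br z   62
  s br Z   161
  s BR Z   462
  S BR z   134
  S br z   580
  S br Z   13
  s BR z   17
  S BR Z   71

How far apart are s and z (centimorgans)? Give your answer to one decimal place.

The two most frequent reciprocal classes, S br z and s BR Z, are the parental types, so the F1 was S br z / s BR Z.
The two rarest classes, S br Z and s BR z, are the double crossovers. Comparing them with the parentals, only the z allele has switched, so z is the middle locus and the order is s – z – br.
Crossovers in the s–z interval produce the single-crossover classes s br z and S BR Z (62 + 71 = 133) plus the double crossovers (30).
RF(s–z) = (133 + 30) / 1500 = 163/1500 = 0.1087 → 10.9 centimorgans.

10.9 centimorgans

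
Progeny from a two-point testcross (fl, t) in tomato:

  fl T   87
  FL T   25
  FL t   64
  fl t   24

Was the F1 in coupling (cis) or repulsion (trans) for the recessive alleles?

The two most frequent classes are FL t (64) and fl T (87); these are the parental (non-recombinant) types.
So the F1 carried FL t on one chromosome and fl T on the other — the recessive alleles are on opposite chromosomes (trans / repulsion).

trans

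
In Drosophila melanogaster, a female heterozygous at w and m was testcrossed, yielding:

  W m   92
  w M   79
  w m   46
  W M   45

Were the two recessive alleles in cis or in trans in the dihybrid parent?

The two most frequent classes are W m (92) and w M (79); these are the parental (non-recombinant) types.
So the F1 carried W m on one chromosome and w M on the other — the recessive alleles are on opposite chromosomes (trans / repulsion).

trans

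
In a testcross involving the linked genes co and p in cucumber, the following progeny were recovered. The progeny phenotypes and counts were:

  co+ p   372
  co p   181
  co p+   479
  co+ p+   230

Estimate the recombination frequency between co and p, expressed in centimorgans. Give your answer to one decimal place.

32.6 centimorgans

The two most frequent classes, co+ p (372) and co p+ (479), are the parental types, so the F1 was co+ p / co p+.
The recombinant classes are co+ p+ and co p: 230 + 181 = 411.
Recombination frequency = 411/1262 = 0.3257 ≈ 32.6%, i.e. 32.6 centimorgans.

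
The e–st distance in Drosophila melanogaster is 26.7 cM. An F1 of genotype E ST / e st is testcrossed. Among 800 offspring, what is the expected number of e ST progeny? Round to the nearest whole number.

A map distance of 26.7 cM corresponds to a recombination frequency of 0.267.
The F1 is E ST / e st, so e ST is a recombinant gamete class with expected frequency r/2 = 0.267/2 = 0.1335.
Expected number = 0.1335 × 800 = 106.80 ≈ 107.

107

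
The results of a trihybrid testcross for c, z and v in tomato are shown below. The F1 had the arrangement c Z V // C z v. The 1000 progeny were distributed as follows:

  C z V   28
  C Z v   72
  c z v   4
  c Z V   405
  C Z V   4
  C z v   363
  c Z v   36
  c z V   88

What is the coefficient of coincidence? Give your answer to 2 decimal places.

The two rarest classes, C Z V and c z v, are the double crossovers. Comparing them with the parentals, only the c allele has switched, so c is the middle locus and the order is z – c – v.
z–c: (160 + 8)/1000 = 0.1680; c–v: (64 + 8)/1000 = 0.0720.
Expected DCO frequency = 0.1680 × 0.0720 ≈ 0.01210; observed = 8/1000 ≈ 0.00800.
Coefficient of coincidence = 0.00800/0.01210 ≈ 0.66.

0.66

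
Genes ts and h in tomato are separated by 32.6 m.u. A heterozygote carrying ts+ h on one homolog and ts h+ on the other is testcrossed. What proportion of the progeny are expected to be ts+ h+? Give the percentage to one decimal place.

16.3%

A map distance of 32.6 m.u. corresponds to a recombination frequency of 0.326.
The F1 is ts+ h / ts h+, so ts+ h+ is a recombinant gamete class with expected frequency r/2 = 0.326/2 = 0.1630.
That is 0.1630 = 16.3% of the progeny.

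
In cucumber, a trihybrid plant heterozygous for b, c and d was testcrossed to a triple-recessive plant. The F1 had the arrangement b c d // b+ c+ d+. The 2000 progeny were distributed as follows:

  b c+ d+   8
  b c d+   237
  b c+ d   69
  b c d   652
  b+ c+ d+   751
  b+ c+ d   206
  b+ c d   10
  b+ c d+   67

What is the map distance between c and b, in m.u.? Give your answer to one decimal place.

The two rarest classes, b+ c d and b c+ d+, are the double crossovers. Comparing them with the parentals, only the b allele has switched, so b is the middle locus and the order is d – b – c.
Crossovers in the b–c interval produce the single-crossover classes b c+ d and b+ c d+ (69 + 67 = 136) plus the double crossovers (18).
RF(b–c) = (136 + 18) / 2000 = 154/2000 = 0.0770 → 7.7 m.u.

7.7 m.u.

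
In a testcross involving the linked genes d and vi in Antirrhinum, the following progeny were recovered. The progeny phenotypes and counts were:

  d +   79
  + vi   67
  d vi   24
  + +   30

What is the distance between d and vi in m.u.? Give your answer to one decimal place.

The two most frequent classes, + vi (67) and d + (79), are the parental types, so the F1 was + vi / d +.
The recombinant classes are + + and d vi: 30 + 24 = 54.
Recombination frequency = 54/200 = 0.2700 ≈ 27.0%, i.e. 27.0 m.u.

27.0 m.u.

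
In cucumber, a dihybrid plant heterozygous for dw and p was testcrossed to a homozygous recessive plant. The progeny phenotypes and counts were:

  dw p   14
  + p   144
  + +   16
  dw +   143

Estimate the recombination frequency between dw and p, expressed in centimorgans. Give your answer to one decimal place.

The two most frequent classes, + p (144) and dw + (143), are the parental types, so the F1 was + p / dw +.
The recombinant classes are + + and dw p: 16 + 14 = 30.
Recombination frequency = 30/317 = 0.0946 ≈ 9.5%, i.e. 9.5 centimorgans.

9.5 centimorgans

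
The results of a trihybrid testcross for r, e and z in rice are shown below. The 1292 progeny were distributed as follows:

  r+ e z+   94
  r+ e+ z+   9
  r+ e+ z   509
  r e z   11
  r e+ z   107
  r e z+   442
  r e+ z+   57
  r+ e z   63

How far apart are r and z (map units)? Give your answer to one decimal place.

17.1 map units

The two most frequent reciprocal classes, r+ e+ z and r e z+, are the parental types, so the F1 was r+ e+ z / r e z+.
The two rarest classes, r+ e+ z+ and r e z, are the double crossovers. Comparing them with the parentals, only the z allele has switched, so z is the middle locus and the order is r – z – e.
Crossovers in the r–z interval produce the single-crossover classes r e+ z and r+ e z+ (107 + 94 = 201) plus the double crossovers (20).
RF(r–z) = (201 + 20) / 1292 = 221/1292 = 0.1711 → 17.1 map units.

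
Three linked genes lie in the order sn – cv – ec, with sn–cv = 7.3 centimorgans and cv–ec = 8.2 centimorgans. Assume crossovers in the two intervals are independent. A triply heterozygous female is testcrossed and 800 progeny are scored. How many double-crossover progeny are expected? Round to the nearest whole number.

Map distances give recombination frequencies of 0.073 and 0.082 for the two intervals.
With no interference, expected double-crossover frequency = 0.073 × 0.082 = 0.00599.
Expected number = 0.00599 × 800 = 4.79 ≈ 5.

5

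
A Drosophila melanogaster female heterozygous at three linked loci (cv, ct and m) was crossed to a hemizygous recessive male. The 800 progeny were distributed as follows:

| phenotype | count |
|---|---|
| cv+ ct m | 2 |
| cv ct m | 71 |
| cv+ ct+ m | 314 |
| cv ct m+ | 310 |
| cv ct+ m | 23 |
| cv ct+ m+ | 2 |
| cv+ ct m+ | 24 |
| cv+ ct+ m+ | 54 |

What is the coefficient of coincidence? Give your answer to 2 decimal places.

0.49

The two most frequent reciprocal classes, cv+ ct+ m and cv ct m+, are the parental types, so the F1 was cv+ ct+ m / cv ct m+.
The two rarest classes, cv+ ct m and cv ct+ m+, are the double crossovers. Comparing them with the parentals, only the ct allele has switched, so ct is the middle locus and the order is m – ct – cv.
m–ct: (125 + 4)/800 = 0.1613; ct–cv: (47 + 4)/800 = 0.0638.
Expected DCO frequency = 0.1613 × 0.0638 ≈ 0.01029; observed = 4/800 ≈ 0.00500.
Coefficient of coincidence = 0.00500/0.01029 ≈ 0.49.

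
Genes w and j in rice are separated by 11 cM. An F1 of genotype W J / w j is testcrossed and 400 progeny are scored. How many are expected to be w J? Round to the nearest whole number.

A map distance of 11 cM corresponds to a recombination frequency of 0.110.
The F1 is W J / w j, so w J is a recombinant gamete class with expected frequency r/2 = 0.110/2 = 0.0550.
Expected number = 0.0550 × 400 = 22.00 ≈ 22.

22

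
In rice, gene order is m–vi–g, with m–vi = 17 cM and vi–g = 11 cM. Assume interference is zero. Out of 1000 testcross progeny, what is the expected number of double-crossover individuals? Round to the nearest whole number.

Map distances give recombination frequencies of 0.170 and 0.110 for the two intervals.
With no interference, expected double-crossover frequency = 0.170 × 0.110 = 0.01870.
Expected number = 0.01870 × 1000 = 18.70 ≈ 19.

19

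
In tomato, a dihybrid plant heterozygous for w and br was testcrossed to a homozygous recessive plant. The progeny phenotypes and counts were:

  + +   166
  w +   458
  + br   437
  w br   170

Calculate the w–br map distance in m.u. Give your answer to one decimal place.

27.3 m.u.

The two most frequent classes, + br (437) and w + (458), are the parental types, so the F1 was + br / w +.
The recombinant classes are + + and w br: 166 + 170 = 336.
Recombination frequency = 336/1231 = 0.2729 ≈ 27.3%, i.e. 27.3 m.u.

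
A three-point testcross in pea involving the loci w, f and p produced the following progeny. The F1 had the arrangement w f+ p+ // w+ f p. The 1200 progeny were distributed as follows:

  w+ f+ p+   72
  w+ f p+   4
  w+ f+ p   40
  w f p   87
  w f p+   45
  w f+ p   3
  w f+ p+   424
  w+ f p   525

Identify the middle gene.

The two rarest classes, w f+ p and w+ f p+, are the double crossovers. Comparing them with the parentals, only the p allele has switched, so p is the middle locus and the order is f – p – w.

p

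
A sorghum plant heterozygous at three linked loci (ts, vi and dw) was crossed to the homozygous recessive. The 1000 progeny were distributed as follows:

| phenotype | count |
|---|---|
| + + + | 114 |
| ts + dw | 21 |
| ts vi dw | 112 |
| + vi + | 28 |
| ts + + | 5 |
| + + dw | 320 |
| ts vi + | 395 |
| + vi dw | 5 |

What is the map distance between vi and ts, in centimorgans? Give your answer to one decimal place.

5.9 centimorgans

The two most frequent reciprocal classes, + + dw and ts vi +, are the parental types, so the F1 was + + dw / ts vi +.
The two rarest classes, + vi dw and ts + +, are the double crossovers. Comparing them with the parentals, only the vi allele has switched, so vi is the middle locus and the order is dw – vi – ts.
Crossovers in the vi–ts interval produce the single-crossover classes ts + dw and + vi + (21 + 28 = 49) plus the double crossovers (10).
RF(vi–ts) = (49 + 10) / 1000 = 59/1000 = 0.0590 → 5.9 centimorgans.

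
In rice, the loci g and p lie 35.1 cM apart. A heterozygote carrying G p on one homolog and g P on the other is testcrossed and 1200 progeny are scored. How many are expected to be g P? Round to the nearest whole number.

A map distance of 35.1 cM corresponds to a recombination frequency of 0.351.
The F1 is G p / g P, so g P is a parental gamete class with expected frequency (1 − r)/2 = 0.649/2 = 0.3245.
Expected number = 0.3245 × 1200 = 389.40 ≈ 389.

389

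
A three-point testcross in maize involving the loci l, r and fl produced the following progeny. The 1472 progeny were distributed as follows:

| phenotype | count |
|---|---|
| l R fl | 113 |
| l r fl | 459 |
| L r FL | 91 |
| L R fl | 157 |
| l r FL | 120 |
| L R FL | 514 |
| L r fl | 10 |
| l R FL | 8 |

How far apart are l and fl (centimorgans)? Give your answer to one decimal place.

20.0 centimorgans

The two most frequent reciprocal classes, l r fl and L R FL, are the parental types, so the F1 was l r fl / L R FL.
The two rarest classes, L r fl and l R FL, are the double crossovers. Comparing them with the parentals, only the l allele has switched, so l is the middle locus and the order is r – l – fl.
Crossovers in the l–fl interval produce the single-crossover classes l r FL and L R fl (120 + 157 = 277) plus the double crossovers (18).
RF(l–fl) = (277 + 18) / 1472 = 295/1472 = 0.2004 → 20.0 centimorgans.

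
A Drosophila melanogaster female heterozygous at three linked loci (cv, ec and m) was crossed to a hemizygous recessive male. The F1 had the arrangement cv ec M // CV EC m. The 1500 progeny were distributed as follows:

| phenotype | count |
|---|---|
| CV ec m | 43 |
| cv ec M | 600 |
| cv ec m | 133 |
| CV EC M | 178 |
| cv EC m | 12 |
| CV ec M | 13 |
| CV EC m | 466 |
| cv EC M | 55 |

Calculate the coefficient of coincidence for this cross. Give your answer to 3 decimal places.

0.907

The two rarest classes, CV ec M and cv EC m, are the double crossovers. Comparing them with the parentals, only the cv allele has switched, so cv is the middle locus and the order is m – cv – ec.
m–cv: (311 + 25)/1500 = 0.2240; cv–ec: (98 + 25)/1500 = 0.0820.
Expected DCO frequency = 0.2240 × 0.0820 ≈ 0.01837; observed = 25/1500 ≈ 0.01667.
Coefficient of coincidence = 0.01667/0.01837 ≈ 0.907.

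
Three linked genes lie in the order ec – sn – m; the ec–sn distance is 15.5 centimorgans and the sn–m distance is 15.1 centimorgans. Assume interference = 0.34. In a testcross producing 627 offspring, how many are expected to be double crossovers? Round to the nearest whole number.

Map distances give recombination frequencies of 0.155 and 0.151 for the two intervals.
With interference 0.34 (so coincidence = 0.66), expected double-crossover frequency = 0.155 × 0.151 × 0.66 = 0.01545.
Expected number = 0.01545 × 627 = 9.69 ≈ 10.

10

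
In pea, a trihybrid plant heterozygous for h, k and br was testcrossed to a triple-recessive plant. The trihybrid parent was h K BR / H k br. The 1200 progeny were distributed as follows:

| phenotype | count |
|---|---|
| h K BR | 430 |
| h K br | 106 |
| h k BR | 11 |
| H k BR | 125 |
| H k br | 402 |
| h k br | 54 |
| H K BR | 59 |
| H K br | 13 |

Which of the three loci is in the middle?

The two rarest classes, h k BR and H K br, are the double crossovers. Comparing them with the parentals, only the k allele has switched, so k is the middle locus and the order is br – k – h.

k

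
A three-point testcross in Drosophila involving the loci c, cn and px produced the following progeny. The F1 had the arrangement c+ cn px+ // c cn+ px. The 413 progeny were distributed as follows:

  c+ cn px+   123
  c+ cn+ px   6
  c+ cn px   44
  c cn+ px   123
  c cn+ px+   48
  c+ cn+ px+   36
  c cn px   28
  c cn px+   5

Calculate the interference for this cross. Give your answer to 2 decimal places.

0.41

The two rarest classes, c cn px+ and c+ cn+ px, are the double crossovers. Comparing them with the parentals, only the c allele has switched, so c is the middle locus and the order is px – c – cn.
px–c: (92 + 11)/413 = 0.2494; c–cn: (64 + 11)/413 = 0.1816.
Expected DCO frequency = 0.2494 × 0.1816 ≈ 0.04529; observed = 11/413 ≈ 0.02663.
Coefficient of coincidence = 0.02663/0.04529 ≈ 0.59; interference = 1 − 0.59 = 0.41.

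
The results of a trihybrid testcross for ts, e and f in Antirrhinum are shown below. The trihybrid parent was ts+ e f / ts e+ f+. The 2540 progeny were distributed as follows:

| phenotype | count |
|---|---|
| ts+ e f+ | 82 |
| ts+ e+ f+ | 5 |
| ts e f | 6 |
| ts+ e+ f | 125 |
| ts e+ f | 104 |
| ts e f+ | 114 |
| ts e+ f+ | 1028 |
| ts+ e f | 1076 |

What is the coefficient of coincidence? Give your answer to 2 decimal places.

0.57

The two rarest classes, ts e f and ts+ e+ f+, are the double crossovers. Comparing them with the parentals, only the ts allele has switched, so ts is the middle locus and the order is f – ts – e.
f–ts: (186 + 11)/2540 = 0.0776; ts–e: (239 + 11)/2540 = 0.0984.
Expected DCO frequency = 0.0776 × 0.0984 ≈ 0.00764; observed = 11/2540 ≈ 0.00433.
Coefficient of coincidence = 0.00433/0.00764 ≈ 0.57.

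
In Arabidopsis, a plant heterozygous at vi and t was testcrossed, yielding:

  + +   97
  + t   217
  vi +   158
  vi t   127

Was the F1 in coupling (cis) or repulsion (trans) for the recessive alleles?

The two most frequent classes are + t (217) and vi + (158); these are the parental (non-recombinant) types.
So the F1 carried + t on one chromosome and vi + on the other — the recessive alleles are on opposite chromosomes (trans / repulsion).

trans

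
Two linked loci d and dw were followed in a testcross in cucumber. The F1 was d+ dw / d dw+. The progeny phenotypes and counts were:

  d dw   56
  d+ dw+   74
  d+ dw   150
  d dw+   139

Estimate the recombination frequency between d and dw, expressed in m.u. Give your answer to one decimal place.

The recombinant classes are d+ dw+ and d dw: 74 + 56 = 130.
Recombination frequency = 130/419 = 0.3103 ≈ 31.0%, i.e. 31.0 m.u.

31.0 m.u.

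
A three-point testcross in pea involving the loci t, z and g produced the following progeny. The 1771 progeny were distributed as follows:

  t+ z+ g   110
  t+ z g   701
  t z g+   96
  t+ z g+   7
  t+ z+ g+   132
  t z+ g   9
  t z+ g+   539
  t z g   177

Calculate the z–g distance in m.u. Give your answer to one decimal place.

The two most frequent reciprocal classes, t z+ g+ and t+ z g, are the parental types, so the F1 was t z+ g+ / t+ z g.
The two rarest classes, t z+ g and t+ z g+, are the double crossovers. Comparing them with the parentals, only the g allele has switched, so g is the middle locus and the order is z – g – t.
Crossovers in the z–g interval produce the single-crossover classes t z g+ and t+ z+ g (96 + 110 = 206) plus the double crossovers (16).
RF(z–g) = (206 + 16) / 1771 = 222/1771 = 0.1254 → 12.5 m.u.

12.5 m.u.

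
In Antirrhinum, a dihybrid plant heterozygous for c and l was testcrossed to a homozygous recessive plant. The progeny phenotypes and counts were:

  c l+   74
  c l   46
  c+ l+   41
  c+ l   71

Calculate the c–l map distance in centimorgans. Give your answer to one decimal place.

The two most frequent classes, c+ l (71) and c l+ (74), are the parental types, so the F1 was c+ l / c l+.
The recombinant classes are c+ l+ and c l: 41 + 46 = 87.
Recombination frequency = 87/232 = 0.3750 ≈ 37.5%, i.e. 37.5 centimorgans.

37.5 centimorgans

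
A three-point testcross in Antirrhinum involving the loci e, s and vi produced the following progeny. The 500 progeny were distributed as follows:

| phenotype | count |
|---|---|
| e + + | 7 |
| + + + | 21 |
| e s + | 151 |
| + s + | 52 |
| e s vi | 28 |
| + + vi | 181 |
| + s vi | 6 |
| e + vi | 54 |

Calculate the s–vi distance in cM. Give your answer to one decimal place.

The two most frequent reciprocal classes, e s + and + + vi, are the parental types, so the F1 was e s + / + + vi.
The two rarest classes, e + + and + s vi, are the double crossovers. Comparing them with the parentals, only the s allele has switched, so s is the middle locus and the order is vi – s – e.
Crossovers in the vi–s interval produce the single-crossover classes e s vi and + + + (28 + 21 = 49) plus the double crossovers (13).
RF(vi–s) = (49 + 13) / 500 = 62/500 = 0.1240 → 12.4 cM.

12.4 cM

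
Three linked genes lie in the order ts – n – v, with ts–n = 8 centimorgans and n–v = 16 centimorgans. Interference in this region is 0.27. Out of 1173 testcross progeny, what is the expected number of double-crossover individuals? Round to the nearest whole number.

Map distances give recombination frequencies of 0.080 and 0.160 for the two intervals.
With interference 0.27 (so coincidence = 0.73), expected double-crossover frequency = 0.080 × 0.160 × 0.73 = 0.00934.
Expected number = 0.00934 × 1173 = 10.96 ≈ 11.

11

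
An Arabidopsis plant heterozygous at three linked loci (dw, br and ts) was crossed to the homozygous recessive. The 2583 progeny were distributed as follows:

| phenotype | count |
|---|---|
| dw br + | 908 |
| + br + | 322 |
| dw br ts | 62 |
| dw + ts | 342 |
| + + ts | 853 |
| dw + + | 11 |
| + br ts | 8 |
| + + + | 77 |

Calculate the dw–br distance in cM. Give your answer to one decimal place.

The two most frequent reciprocal classes, dw br + and + + ts, are the parental types, so the F1 was dw br + / + + ts.
The two rarest classes, dw + + and + br ts, are the double crossovers. Comparing them with the parentals, only the br allele has switched, so br is the middle locus and the order is ts – br – dw.
Crossovers in the br–dw interval produce the single-crossover classes + br + and dw + ts (322 + 342 = 664) plus the double crossovers (19).
RF(br–dw) = (664 + 19) / 2583 = 683/2583 = 0.2644 → 26.4 cM.

26.4 cM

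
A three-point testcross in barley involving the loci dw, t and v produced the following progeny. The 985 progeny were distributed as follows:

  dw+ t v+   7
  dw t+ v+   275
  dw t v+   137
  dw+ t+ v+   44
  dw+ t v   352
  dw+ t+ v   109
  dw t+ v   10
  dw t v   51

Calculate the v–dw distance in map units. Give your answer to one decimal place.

11.4 map units

The two most frequent reciprocal classes, dw t+ v+ and dw+ t v, are the parental types, so the F1 was dw t+ v+ / dw+ t v.
The two rarest classes, dw t+ v and dw+ t v+, are the double crossovers. Comparing them with the parentals, only the v allele has switched, so v is the middle locus and the order is dw – v – t.
Crossovers in the dw–v interval produce the single-crossover classes dw+ t+ v+ and dw t v (44 + 51 = 95) plus the double crossovers (17).
RF(dw–v) = (95 + 17) / 985 = 112/985 = 0.1137 → 11.4 map units.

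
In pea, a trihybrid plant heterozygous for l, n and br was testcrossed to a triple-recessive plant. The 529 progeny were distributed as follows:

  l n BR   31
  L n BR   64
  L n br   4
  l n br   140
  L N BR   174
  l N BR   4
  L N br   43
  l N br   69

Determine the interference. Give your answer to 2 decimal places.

The two most frequent reciprocal classes, l n br and L N BR, are the parental types, so the F1 was l n br / L N BR.
The two rarest classes, L n br and l N BR, are the double crossovers. Comparing them with the parentals, only the l allele has switched, so l is the middle locus and the order is n – l – br.
n–l: (133 + 8)/529 = 0.2665; l–br: (74 + 8)/529 = 0.1550.
Expected DCO frequency = 0.2665 × 0.1550 ≈ 0.04131; observed = 8/529 ≈ 0.01512.
Coefficient of coincidence = 0.01512/0.04131 ≈ 0.37; interference = 1 − 0.37 = 0.63.

0.63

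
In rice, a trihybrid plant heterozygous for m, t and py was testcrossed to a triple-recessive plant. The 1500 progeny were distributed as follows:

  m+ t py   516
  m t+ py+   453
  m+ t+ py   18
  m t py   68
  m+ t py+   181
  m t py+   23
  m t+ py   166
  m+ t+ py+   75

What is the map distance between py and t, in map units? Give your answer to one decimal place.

The two most frequent reciprocal classes, m+ t py and m t+ py+, are the parental types, so the F1 was m+ t py / m t+ py+.
The two rarest classes, m+ t+ py and m t py+, are the double crossovers. Comparing them with the parentals, only the t allele has switched, so t is the middle locus and the order is m – t – py.
Crossovers in the t–py interval produce the single-crossover classes m+ t py+ and m t+ py (181 + 166 = 347) plus the double crossovers (41).
RF(t–py) = (347 + 41) / 1500 = 388/1500 = 0.2587 → 25.9 map units.

25.9 map units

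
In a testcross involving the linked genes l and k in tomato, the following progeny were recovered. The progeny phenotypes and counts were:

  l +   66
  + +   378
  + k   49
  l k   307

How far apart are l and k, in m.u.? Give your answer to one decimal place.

The two most frequent classes, + + (378) and l k (307), are the parental types, so the F1 was + + / l k.
The recombinant classes are + k and l +: 49 + 66 = 115.
Recombination frequency = 115/800 = 0.1437 ≈ 14.4%, i.e. 14.4 m.u.

14.4 m.u.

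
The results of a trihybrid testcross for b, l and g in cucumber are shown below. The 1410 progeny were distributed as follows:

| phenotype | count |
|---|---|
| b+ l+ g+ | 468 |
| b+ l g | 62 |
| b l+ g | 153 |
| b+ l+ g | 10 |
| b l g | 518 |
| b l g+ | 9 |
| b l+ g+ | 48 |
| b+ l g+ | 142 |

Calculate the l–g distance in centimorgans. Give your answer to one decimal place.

The two most frequent reciprocal classes, b+ l+ g+ and b l g, are the parental types, so the F1 was b+ l+ g+ / b l g.
The two rarest classes, b+ l+ g and b l g+, are the double crossovers. Comparing them with the parentals, only the g allele has switched, so g is the middle locus and the order is b – g – l.
Crossovers in the g–l interval produce the single-crossover classes b+ l g+ and b l+ g (142 + 153 = 295) plus the double crossovers (19).
RF(g–l) = (295 + 19) / 1410 = 314/1410 = 0.2227 → 22.3 centimorgans.

22.3 centimorgans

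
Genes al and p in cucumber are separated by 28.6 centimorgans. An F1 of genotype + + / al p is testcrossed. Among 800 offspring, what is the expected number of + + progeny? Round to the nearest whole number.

286

A map distance of 28.6 centimorgans corresponds to a recombination frequency of 0.286.
The F1 is + + / al p, so + + is a parental gamete class with expected frequency (1 − r)/2 = 0.714/2 = 0.3570.
Expected number = 0.3570 × 800 = 285.60 ≈ 286.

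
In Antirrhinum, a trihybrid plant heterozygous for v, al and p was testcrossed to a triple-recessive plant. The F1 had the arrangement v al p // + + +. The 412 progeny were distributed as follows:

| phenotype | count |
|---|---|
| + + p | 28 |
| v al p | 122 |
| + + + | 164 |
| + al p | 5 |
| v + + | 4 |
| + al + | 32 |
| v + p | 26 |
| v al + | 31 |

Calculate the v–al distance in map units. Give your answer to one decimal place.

16.3 map units

The two rarest classes, + al p and v + +, are the double crossovers. Comparing them with the parentals, only the v allele has switched, so v is the middle locus and the order is p – v – al.
Crossovers in the v–al interval produce the single-crossover classes v + p and + al + (26 + 32 = 58) plus the double crossovers (9).
RF(v–al) = (58 + 9) / 412 = 67/412 = 0.1626 → 16.3 map units.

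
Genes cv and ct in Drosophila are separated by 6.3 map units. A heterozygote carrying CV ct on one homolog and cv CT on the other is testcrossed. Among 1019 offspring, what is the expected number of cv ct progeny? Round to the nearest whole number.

A map distance of 6.3 map units corresponds to a recombination frequency of 0.063.
The F1 is CV ct / cv CT, so cv ct is a recombinant gamete class with expected frequency r/2 = 0.063/2 = 0.0315.
Expected number = 0.0315 × 1019 = 32.10 ≈ 32.

32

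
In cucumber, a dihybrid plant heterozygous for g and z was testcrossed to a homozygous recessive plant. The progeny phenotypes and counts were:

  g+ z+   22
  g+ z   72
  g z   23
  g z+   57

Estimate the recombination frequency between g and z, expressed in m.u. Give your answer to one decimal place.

25.9 m.u.

The two most frequent classes, g+ z (72) and g z+ (57), are the parental types, so the F1 was g+ z / g z+.
The recombinant classes are g+ z+ and g z: 22 + 23 = 45.
Recombination frequency = 45/174 = 0.2586 ≈ 25.9%, i.e. 25.9 m.u.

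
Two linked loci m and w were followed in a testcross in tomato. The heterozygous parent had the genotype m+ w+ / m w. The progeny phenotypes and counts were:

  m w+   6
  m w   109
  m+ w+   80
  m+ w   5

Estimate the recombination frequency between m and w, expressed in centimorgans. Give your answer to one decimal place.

5.5 centimorgans

The recombinant classes are m+ w and m w+: 5 + 6 = 11.
Recombination frequency = 11/200 = 0.0550 ≈ 5.5%, i.e. 5.5 centimorgans.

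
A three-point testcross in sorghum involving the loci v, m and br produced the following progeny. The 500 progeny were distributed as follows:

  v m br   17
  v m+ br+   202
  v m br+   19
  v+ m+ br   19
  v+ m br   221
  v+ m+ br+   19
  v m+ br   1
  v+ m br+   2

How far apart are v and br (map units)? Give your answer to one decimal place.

7.8 map units

The two most frequent reciprocal classes, v m+ br+ and v+ m br, are the parental types, so the F1 was v m+ br+ / v+ m br.
The two rarest classes, v m+ br and v+ m br+, are the double crossovers. Comparing them with the parentals, only the br allele has switched, so br is the middle locus and the order is v – br – m.
Crossovers in the v–br interval produce the single-crossover classes v+ m+ br+ and v m br (19 + 17 = 36) plus the double crossovers (3).
RF(v–br) = (36 + 3) / 500 = 39/500 = 0.0780 → 7.8 map units.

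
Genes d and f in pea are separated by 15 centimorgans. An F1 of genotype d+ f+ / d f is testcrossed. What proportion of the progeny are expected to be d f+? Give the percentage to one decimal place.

A map distance of 15 centimorgans corresponds to a recombination frequency of 0.150.
The F1 is d+ f+ / d f, so d f+ is a recombinant gamete class with expected frequency r/2 = 0.150/2 = 0.0750.
That is 0.0750 = 7.5% of the progeny.

7.5%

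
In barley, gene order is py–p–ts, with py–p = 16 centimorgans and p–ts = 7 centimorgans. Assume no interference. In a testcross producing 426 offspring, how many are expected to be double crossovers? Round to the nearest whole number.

5

Map distances give recombination frequencies of 0.160 and 0.070 for the two intervals.
With no interference, expected double-crossover frequency = 0.160 × 0.070 = 0.01120.
Expected number = 0.01120 × 426 = 4.77 ≈ 5.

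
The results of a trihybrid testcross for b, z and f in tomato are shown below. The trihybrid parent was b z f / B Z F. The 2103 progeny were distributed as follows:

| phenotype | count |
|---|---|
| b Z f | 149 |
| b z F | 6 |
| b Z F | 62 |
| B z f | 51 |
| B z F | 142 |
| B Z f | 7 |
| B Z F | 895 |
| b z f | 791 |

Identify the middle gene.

The two rarest classes, b z F and B Z f, are the double crossovers. Comparing them with the parentals, only the f allele has switched, so f is the middle locus and the order is b – f – z.

f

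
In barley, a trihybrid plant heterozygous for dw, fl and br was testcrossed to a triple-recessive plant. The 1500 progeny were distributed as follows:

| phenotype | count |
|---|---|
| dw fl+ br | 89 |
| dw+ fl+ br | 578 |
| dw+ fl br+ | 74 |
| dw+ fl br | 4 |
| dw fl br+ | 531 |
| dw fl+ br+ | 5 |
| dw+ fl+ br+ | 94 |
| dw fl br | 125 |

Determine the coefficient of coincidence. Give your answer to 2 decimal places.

0.34

The two most frequent reciprocal classes, dw fl br+ and dw+ fl+ br, are the parental types, so the F1 was dw fl br+ / dw+ fl+ br.
The two rarest classes, dw fl+ br+ and dw+ fl br, are the double crossovers. Comparing them with the parentals, only the fl allele has switched, so fl is the middle locus and the order is dw – fl – br.
dw–fl: (163 + 9)/1500 = 0.1147; fl–br: (219 + 9)/1500 = 0.1520.
Expected DCO frequency = 0.1147 × 0.1520 ≈ 0.01743; observed = 9/1500 ≈ 0.00600.
Coefficient of coincidence = 0.00600/0.01743 ≈ 0.34.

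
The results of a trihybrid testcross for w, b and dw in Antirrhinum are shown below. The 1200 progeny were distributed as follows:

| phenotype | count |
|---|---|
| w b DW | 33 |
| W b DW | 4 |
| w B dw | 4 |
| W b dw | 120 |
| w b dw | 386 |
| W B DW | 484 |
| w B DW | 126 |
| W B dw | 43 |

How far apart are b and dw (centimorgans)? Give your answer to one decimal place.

7.0 centimorgans

The two most frequent reciprocal classes, w b dw and W B DW, are the parental types, so the F1 was w b dw / W B DW.
The two rarest classes, w B dw and W b DW, are the double crossovers. Comparing them with the parentals, only the b allele has switched, so b is the middle locus and the order is dw – b – w.
Crossovers in the dw–b interval produce the single-crossover classes w b DW and W B dw (33 + 43 = 76) plus the double crossovers (8).
RF(dw–b) = (76 + 8) / 1200 = 84/1200 = 0.0700 → 7.0 centimorgans.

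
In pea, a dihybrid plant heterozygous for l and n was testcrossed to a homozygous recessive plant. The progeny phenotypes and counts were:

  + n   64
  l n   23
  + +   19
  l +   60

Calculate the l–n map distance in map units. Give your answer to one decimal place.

The two most frequent classes, + n (64) and l + (60), are the parental types, so the F1 was + n / l +.
The recombinant classes are + + and l n: 19 + 23 = 42.
Recombination frequency = 42/166 = 0.2530 ≈ 25.3%, i.e. 25.3 map units.

25.3 map units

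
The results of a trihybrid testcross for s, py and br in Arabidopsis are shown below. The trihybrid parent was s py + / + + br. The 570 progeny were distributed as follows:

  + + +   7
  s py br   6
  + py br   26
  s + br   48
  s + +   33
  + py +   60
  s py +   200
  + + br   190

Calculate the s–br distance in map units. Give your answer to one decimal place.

The two rarest classes, s py br and + + +, are the double crossovers. Comparing them with the parentals, only the br allele has switched, so br is the middle locus and the order is s – br – py.
Crossovers in the s–br interval produce the single-crossover classes + py + and s + br (60 + 48 = 108) plus the double crossovers (13).
RF(s–br) = (108 + 13) / 570 = 121/570 = 0.2123 → 21.2 map units.

21.2 map units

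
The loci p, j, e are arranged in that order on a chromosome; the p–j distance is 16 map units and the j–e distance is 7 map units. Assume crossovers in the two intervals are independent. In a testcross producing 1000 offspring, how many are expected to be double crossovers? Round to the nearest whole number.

Map distances give recombination frequencies of 0.160 and 0.070 for the two intervals.
With no interference, expected double-crossover frequency = 0.160 × 0.070 = 0.01120.
Expected number = 0.01120 × 1000 = 11.20 ≈ 11.

11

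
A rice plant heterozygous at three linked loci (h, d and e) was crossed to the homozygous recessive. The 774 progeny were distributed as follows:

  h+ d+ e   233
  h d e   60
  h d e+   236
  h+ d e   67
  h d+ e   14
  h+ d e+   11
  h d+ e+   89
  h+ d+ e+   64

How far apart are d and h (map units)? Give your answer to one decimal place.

23.4 map units

The two most frequent reciprocal classes, h+ d+ e and h d e+, are the parental types, so the F1 was h+ d+ e / h d e+.
The two rarest classes, h d+ e and h+ d e+, are the double crossovers. Comparing them with the parentals, only the h allele has switched, so h is the middle locus and the order is d – h – e.
Crossovers in the d–h interval produce the single-crossover classes h+ d e and h d+ e+ (67 + 89 = 156) plus the double crossovers (25).
RF(d–h) = (156 + 25) / 774 = 181/774 = 0.2339 → 23.4 map units.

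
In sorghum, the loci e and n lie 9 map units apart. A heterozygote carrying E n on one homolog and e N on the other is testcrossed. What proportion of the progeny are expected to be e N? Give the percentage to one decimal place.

45.5%

A map distance of 9 map units corresponds to a recombination frequency of 0.090.
The F1 is E n / e N, so e N is a parental gamete class with expected frequency (1 − r)/2 = 0.910/2 = 0.4550.
That is 0.4550 = 45.5% of the progeny.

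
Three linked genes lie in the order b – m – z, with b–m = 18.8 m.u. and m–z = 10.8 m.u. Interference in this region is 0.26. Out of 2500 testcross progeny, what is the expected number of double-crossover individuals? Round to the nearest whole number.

Map distances give recombination frequencies of 0.188 and 0.108 for the two intervals.
With interference 0.26 (so coincidence = 0.74), expected double-crossover frequency = 0.188 × 0.108 × 0.74 = 0.01502.
Expected number = 0.01502 × 2500 = 37.56 ≈ 38.

38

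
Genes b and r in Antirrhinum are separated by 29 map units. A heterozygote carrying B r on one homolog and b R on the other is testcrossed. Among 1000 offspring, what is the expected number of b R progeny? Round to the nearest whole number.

A map distance of 29 map units corresponds to a recombination frequency of 0.290.
The F1 is B r / b R, so b R is a parental gamete class with expected frequency (1 − r)/2 = 0.710/2 = 0.3550.
Expected number = 0.3550 × 1000 = 355.00 ≈ 355.

355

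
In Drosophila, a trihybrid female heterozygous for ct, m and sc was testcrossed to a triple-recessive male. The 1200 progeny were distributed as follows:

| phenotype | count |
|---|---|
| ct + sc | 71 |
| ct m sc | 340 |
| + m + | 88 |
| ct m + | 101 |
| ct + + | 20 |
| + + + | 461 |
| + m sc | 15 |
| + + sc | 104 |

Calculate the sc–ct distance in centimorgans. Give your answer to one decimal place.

The two most frequent reciprocal classes, ct m sc and + + +, are the parental types, so the F1 was ct m sc / + + +.
The two rarest classes, + m sc and ct + +, are the double crossovers. Comparing them with the parentals, only the ct allele has switched, so ct is the middle locus and the order is m – ct – sc.
Crossovers in the ct–sc interval produce the single-crossover classes ct m + and + + sc (101 + 104 = 205) plus the double crossovers (35).
RF(ct–sc) = (205 + 35) / 1200 = 240/1200 = 0.2000 → 20.0 centimorgans.

20.0 centimorgans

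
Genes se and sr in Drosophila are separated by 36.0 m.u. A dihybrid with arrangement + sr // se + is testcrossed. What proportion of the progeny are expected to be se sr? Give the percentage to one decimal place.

18.0%

A map distance of 36.0 m.u. corresponds to a recombination frequency of 0.360.
The F1 is + sr / se +, so se sr is a recombinant gamete class with expected frequency r/2 = 0.360/2 = 0.1800.
That is 0.1800 = 18.0% of the progeny.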